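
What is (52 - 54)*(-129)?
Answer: 258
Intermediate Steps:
(52 - 54)*(-129) = -2*(-129) = 258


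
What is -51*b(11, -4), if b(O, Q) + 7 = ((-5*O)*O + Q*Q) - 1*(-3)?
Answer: 30243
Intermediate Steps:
b(O, Q) = -4 + Q² - 5*O² (b(O, Q) = -7 + (((-5*O)*O + Q*Q) - 1*(-3)) = -7 + ((-5*O² + Q²) + 3) = -7 + ((Q² - 5*O²) + 3) = -7 + (3 + Q² - 5*O²) = -4 + Q² - 5*O²)
-51*b(11, -4) = -51*(-4 + (-4)² - 5*11²) = -51*(-4 + 16 - 5*121) = -51*(-4 + 16 - 605) = -51*(-593) = 30243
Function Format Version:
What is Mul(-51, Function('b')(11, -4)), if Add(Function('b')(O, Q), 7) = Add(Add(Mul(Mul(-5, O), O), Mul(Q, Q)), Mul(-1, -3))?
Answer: 30243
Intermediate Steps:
Function('b')(O, Q) = Add(-4, Pow(Q, 2), Mul(-5, Pow(O, 2))) (Function('b')(O, Q) = Add(-7, Add(Add(Mul(Mul(-5, O), O), Mul(Q, Q)), Mul(-1, -3))) = Add(-7, Add(Add(Mul(-5, Pow(O, 2)), Pow(Q, 2)), 3)) = Add(-7, Add(Add(Pow(Q, 2), Mul(-5, Pow(O, 2))), 3)) = Add(-7, Add(3, Pow(Q, 2), Mul(-5, Pow(O, 2)))) = Add(-4, Pow(Q, 2), Mul(-5, Pow(O, 2))))
Mul(-51, Function('b')(11, -4)) = Mul(-51, Add(-4, Pow(-4, 2), Mul(-5, Pow(11, 2)))) = Mul(-51, Add(-4, 16, Mul(-5, 121))) = Mul(-51, Add(-4, 16, -605)) = Mul(-51, -593) = 30243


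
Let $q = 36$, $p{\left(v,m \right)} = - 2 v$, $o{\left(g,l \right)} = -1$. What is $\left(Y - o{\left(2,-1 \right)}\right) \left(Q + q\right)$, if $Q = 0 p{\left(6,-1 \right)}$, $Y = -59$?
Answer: $-2088$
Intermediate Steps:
$Q = 0$ ($Q = 0 \left(\left(-2\right) 6\right) = 0 \left(-12\right) = 0$)
$\left(Y - o{\left(2,-1 \right)}\right) \left(Q + q\right) = \left(-59 - -1\right) \left(0 + 36\right) = \left(-59 + 1\right) 36 = \left(-58\right) 36 = -2088$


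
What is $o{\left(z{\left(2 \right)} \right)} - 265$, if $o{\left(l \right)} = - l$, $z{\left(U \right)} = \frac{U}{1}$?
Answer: $-267$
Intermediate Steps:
$z{\left(U \right)} = U$ ($z{\left(U \right)} = U 1 = U$)
$o{\left(z{\left(2 \right)} \right)} - 265 = \left(-1\right) 2 - 265 = -2 - 265 = -267$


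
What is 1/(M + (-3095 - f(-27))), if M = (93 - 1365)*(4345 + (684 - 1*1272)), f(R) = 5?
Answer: -1/4782004 ≈ -2.0912e-7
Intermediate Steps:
M = -4778904 (M = -1272*(4345 + (684 - 1272)) = -1272*(4345 - 588) = -1272*3757 = -4778904)
1/(M + (-3095 - f(-27))) = 1/(-4778904 + (-3095 - 1*5)) = 1/(-4778904 + (-3095 - 5)) = 1/(-4778904 - 3100) = 1/(-4782004) = -1/4782004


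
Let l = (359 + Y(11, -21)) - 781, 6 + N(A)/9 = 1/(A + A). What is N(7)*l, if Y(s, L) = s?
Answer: 307017/14 ≈ 21930.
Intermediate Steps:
N(A) = -54 + 9/(2*A) (N(A) = -54 + 9/(A + A) = -54 + 9/((2*A)) = -54 + 9*(1/(2*A)) = -54 + 9/(2*A))
l = -411 (l = (359 + 11) - 781 = 370 - 781 = -411)
N(7)*l = (-54 + (9/2)/7)*(-411) = (-54 + (9/2)*(1/7))*(-411) = (-54 + 9/14)*(-411) = -747/14*(-411) = 307017/14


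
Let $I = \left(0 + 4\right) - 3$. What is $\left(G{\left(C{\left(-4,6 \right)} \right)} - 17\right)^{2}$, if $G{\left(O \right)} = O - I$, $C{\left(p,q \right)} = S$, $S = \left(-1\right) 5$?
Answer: $529$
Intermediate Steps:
$I = 1$ ($I = 4 - 3 = 1$)
$S = -5$
$C{\left(p,q \right)} = -5$
$G{\left(O \right)} = -1 + O$ ($G{\left(O \right)} = O - 1 = -1 + O$)
$\left(G{\left(C{\left(-4,6 \right)} \right)} - 17\right)^{2} = \left(\left(-1 - 5\right) - 17\right)^{2} = \left(-6 - 17\right)^{2} = \left(-23\right)^{2} = 529$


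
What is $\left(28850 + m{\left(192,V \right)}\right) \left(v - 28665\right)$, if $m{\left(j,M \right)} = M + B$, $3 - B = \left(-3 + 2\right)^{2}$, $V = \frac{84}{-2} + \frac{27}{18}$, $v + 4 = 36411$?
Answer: $223058633$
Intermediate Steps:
$v = 36407$ ($v = -4 + 36411 = 36407$)
$V = - \frac{81}{2}$ ($V = 84 \left(- \frac{1}{2}\right) + 27 \cdot \frac{1}{18} = -42 + \frac{3}{2} = - \frac{81}{2} \approx -40.5$)
$B = 2$ ($B = 3 - \left(-3 + 2\right)^{2} = 3 - \left(-1\right)^{2} = 3 - 1 = 2$)
$m{\left(j,M \right)} = 2 + M$ ($m{\left(j,M \right)} = M + 2 = 2 + M$)
$\left(28850 + m{\left(192,V \right)}\right) \left(v - 28665\right) = \left(28850 + \left(2 - \frac{81}{2}\right)\right) \left(36407 - 28665\right) = \left(28850 - \frac{77}{2}\right) 7742 = \frac{57623}{2} \cdot 7742 = 223058633$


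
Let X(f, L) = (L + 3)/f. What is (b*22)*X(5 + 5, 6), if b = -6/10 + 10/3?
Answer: 1353/25 ≈ 54.120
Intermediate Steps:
b = 41/15 (b = -6*1/10 + 10*(1/3) = -3/5 + 10/3 = 41/15 ≈ 2.7333)
X(f, L) = (3 + L)/f
(b*22)*X(5 + 5, 6) = ((41/15)*22)*((3 + 6)/(5 + 5)) = 902*(9/10)/15 = 902*((1/10)*9)/15 = (902/15)*(9/10) = 1353/25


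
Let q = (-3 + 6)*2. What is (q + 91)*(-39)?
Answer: -3783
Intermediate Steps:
q = 6 (q = 3*2 = 6)
(q + 91)*(-39) = (6 + 91)*(-39) = 97*(-39) = -3783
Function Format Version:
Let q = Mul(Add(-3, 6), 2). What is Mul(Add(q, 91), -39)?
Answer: -3783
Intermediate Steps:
q = 6 (q = Mul(3, 2) = 6)
Mul(Add(q, 91), -39) = Mul(Add(6, 91), -39) = Mul(97, -39) = -3783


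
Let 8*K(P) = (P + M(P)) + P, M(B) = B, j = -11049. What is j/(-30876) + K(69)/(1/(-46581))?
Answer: -24809545625/20584 ≈ -1.2053e+6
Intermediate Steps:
K(P) = 3*P/8 (K(P) = ((P + P) + P)/8 = (2*P + P)/8 = (3*P)/8 = 3*P/8)
j/(-30876) + K(69)/(1/(-46581)) = -11049/(-30876) + ((3/8)*69)/(1/(-46581)) = -11049*(-1/30876) + 207/(8*(-1/46581)) = 3683/10292 + (207/8)*(-46581) = 3683/10292 - 9642267/8 = -24809545625/20584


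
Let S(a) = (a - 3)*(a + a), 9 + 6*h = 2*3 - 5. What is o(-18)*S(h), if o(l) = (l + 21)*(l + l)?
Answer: -1248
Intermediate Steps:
o(l) = 2*l*(21 + l) (o(l) = (21 + l)*(2*l) = 2*l*(21 + l))
h = -4/3 (h = -3/2 + (2*3 - 5)/6 = -3/2 + (6 - 5)/6 = -3/2 + (⅙)*1 = -3/2 + ⅙ = -4/3 ≈ -1.3333)
S(a) = 2*a*(-3 + a) (S(a) = (-3 + a)*(2*a) = 2*a*(-3 + a))
o(-18)*S(h) = (2*(-18)*(21 - 18))*(2*(-4/3)*(-3 - 4/3)) = (2*(-18)*3)*(2*(-4/3)*(-13/3)) = -108*104/9 = -1248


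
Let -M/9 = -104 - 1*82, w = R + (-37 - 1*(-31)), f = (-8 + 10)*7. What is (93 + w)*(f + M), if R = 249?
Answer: 567168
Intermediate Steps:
f = 14 (f = 2*7 = 14)
w = 243 (w = 249 + (-37 - 1*(-31)) = 249 + (-37 + 31) = 249 - 6 = 243)
M = 1674 (M = -9*(-104 - 1*82) = -9*(-104 - 82) = -9*(-186) = 1674)
(93 + w)*(f + M) = (93 + 243)*(14 + 1674) = 336*1688 = 567168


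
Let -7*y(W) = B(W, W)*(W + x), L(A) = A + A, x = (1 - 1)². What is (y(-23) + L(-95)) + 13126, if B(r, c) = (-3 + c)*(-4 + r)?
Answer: 106698/7 ≈ 15243.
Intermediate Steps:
x = 0 (x = 0² = 0)
L(A) = 2*A
B(r, c) = (-4 + r)*(-3 + c)
y(W) = -W*(12 + W² - 7*W)/7 (y(W) = -(12 - 4*W - 3*W + W*W)*(W + 0)/7 = -(12 - 4*W - 3*W + W²)*W/7 = -(12 + W² - 7*W)*W/7 = -W*(12 + W² - 7*W)/7)
(y(-23) + L(-95)) + 13126 = ((⅐)*(-23)*(-12 - 1*(-23)² + 7*(-23)) + 2*(-95)) + 13126 = ((⅐)*(-23)*(-12 - 1*529 - 161) - 190) + 13126 = ((⅐)*(-23)*(-12 - 529 - 161) - 190) + 13126 = ((⅐)*(-23)*(-702) - 190) + 13126 = (16146/7 - 190) + 13126 = 14816/7 + 13126 = 106698/7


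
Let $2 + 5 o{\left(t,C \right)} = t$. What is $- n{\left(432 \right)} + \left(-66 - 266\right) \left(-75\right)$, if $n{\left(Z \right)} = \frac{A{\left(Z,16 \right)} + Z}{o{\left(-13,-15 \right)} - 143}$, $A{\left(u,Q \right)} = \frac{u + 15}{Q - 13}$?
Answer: $\frac{3635981}{146} \approx 24904.0$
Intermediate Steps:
$A{\left(u,Q \right)} = \frac{15 + u}{-13 + Q}$
$o{\left(t,C \right)} = - \frac{2}{5} + \frac{t}{5}$
$n{\left(Z \right)} = - \frac{5}{146} - \frac{2 Z}{219}$ ($n{\left(Z \right)} = \frac{\frac{15 + Z}{-13 + 16} + Z}{\left(- \frac{2}{5} + \frac{1}{5} \left(-13\right)\right) - 143} = \frac{\frac{15 + Z}{3} + Z}{\left(- \frac{2}{5} - \frac{13}{5}\right) - 143} = \frac{\frac{15 + Z}{3} + Z}{-3 - 143} = \frac{\left(5 + \frac{Z}{3}\right) + Z}{-146} = \left(5 + \frac{4 Z}{3}\right) \left(- \frac{1}{146}\right) = - \frac{5}{146} - \frac{2 Z}{219}$)
$- n{\left(432 \right)} + \left(-66 - 266\right) \left(-75\right) = - (- \frac{5}{146} - \frac{288}{73}) + \left(-66 - 266\right) \left(-75\right) = - (- \frac{5}{146} - \frac{288}{73}) - -24900 = \left(-1\right) \left(- \frac{581}{146}\right) + 24900 = \frac{581}{146} + 24900 = \frac{3635981}{146}$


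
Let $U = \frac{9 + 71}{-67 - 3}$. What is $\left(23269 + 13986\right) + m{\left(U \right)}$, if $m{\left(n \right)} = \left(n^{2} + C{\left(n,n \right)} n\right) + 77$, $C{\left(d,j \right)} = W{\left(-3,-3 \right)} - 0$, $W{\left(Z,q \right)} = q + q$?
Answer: $\frac{1829668}{49} \approx 37340.0$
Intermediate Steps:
$W{\left(Z,q \right)} = 2 q$
$U = - \frac{8}{7}$ ($U = \frac{80}{-70} = 80 \left(- \frac{1}{70}\right) = - \frac{8}{7} \approx -1.1429$)
$C{\left(d,j \right)} = -6$ ($C{\left(d,j \right)} = 2 \left(-3\right) - 0 = -6 + 0 = -6$)
$m{\left(n \right)} = 77 + n^{2} - 6 n$ ($m{\left(n \right)} = \left(n^{2} - 6 n\right) + 77 = 77 + n^{2} - 6 n$)
$\left(23269 + 13986\right) + m{\left(U \right)} = \left(23269 + 13986\right) + \left(77 + \left(- \frac{8}{7}\right)^{2} - - \frac{48}{7}\right) = 37255 + \left(77 + \frac{64}{49} + \frac{48}{7}\right) = 37255 + \frac{4173}{49} = \frac{1829668}{49}$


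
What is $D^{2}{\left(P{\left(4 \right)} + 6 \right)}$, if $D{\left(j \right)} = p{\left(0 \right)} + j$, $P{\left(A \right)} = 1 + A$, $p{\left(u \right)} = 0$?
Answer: $121$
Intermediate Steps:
$D{\left(j \right)} = j$ ($D{\left(j \right)} = 0 + j = j$)
$D^{2}{\left(P{\left(4 \right)} + 6 \right)} = \left(\left(1 + 4\right) + 6\right)^{2} = \left(5 + 6\right)^{2} = 11^{2} = 121$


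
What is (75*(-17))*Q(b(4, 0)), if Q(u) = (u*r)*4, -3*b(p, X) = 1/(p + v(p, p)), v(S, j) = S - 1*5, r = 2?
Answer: 3400/3 ≈ 1133.3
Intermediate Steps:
v(S, j) = -5 + S (v(S, j) = S - 5 = -5 + S)
b(p, X) = -1/(3*(-5 + 2*p)) (b(p, X) = -1/(3*(p + (-5 + p))) = -1/(3*(-5 + 2*p)))
Q(u) = 8*u (Q(u) = (u*2)*4 = (2*u)*4 = 8*u)
(75*(-17))*Q(b(4, 0)) = (75*(-17))*(8*(-1/(-15 + 6*4))) = -10200*(-1/(-15 + 24)) = -10200*(-1/9) = -10200*(-1*⅑) = -10200*(-1)/9 = -1275*(-8/9) = 3400/3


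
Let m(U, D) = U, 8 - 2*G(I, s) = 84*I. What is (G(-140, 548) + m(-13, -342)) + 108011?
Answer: 113882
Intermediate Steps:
G(I, s) = 4 - 42*I
(G(-140, 548) + m(-13, -342)) + 108011 = ((4 - 42*(-140)) - 13) + 108011 = ((4 + 5880) - 13) + 108011 = (5884 - 13) + 108011 = 5871 + 108011 = 113882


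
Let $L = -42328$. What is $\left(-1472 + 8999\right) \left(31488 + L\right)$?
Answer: $-81592680$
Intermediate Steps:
$\left(-1472 + 8999\right) \left(31488 + L\right) = \left(-1472 + 8999\right) \left(31488 - 42328\right) = 7527 \left(-10840\right) = -81592680$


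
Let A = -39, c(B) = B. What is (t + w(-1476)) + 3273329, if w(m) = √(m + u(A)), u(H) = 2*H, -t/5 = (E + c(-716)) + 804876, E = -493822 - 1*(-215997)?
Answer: 641654 + I*√1554 ≈ 6.4165e+5 + 39.421*I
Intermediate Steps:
E = -277825 (E = -493822 + 215997 = -277825)
t = -2631675 (t = -5*((-277825 - 716) + 804876) = -5*(-278541 + 804876) = -5*526335 = -2631675)
w(m) = √(-78 + m) (w(m) = √(m + 2*(-39)) = √(m - 78) = √(-78 + m))
(t + w(-1476)) + 3273329 = (-2631675 + √(-78 - 1476)) + 3273329 = (-2631675 + √(-1554)) + 3273329 = (-2631675 + I*√1554) + 3273329 = 641654 + I*√1554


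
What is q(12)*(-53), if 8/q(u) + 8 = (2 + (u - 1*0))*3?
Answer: -212/17 ≈ -12.471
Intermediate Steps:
q(u) = 8/(-2 + 3*u) (q(u) = 8/(-8 + (2 + (u - 1*0))*3) = 8/(-8 + (2 + (u + 0))*3) = 8/(-8 + (2 + u)*3) = 8/(-8 + (6 + 3*u)) = 8/(-2 + 3*u))
q(12)*(-53) = (8/(-2 + 3*12))*(-53) = (8/(-2 + 36))*(-53) = (8/34)*(-53) = (8*(1/34))*(-53) = (4/17)*(-53) = -212/17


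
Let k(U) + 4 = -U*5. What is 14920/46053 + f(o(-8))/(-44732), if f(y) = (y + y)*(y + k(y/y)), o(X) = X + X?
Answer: 157639760/515010699 ≈ 0.30609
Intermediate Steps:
o(X) = 2*X
k(U) = -4 - 5*U (k(U) = -4 - U*5 = -4 - 5*U)
f(y) = 2*y*(-9 + y) (f(y) = (y + y)*(y + (-4 - 5*y/y)) = (2*y)*(y + (-4 - 5*1)) = (2*y)*(y + (-4 - 5)) = (2*y)*(y - 9) = (2*y)*(-9 + y) = 2*y*(-9 + y))
14920/46053 + f(o(-8))/(-44732) = 14920/46053 + (2*(2*(-8))*(-9 + 2*(-8)))/(-44732) = 14920*(1/46053) + (2*(-16)*(-9 - 16))*(-1/44732) = 14920/46053 + (2*(-16)*(-25))*(-1/44732) = 14920/46053 + 800*(-1/44732) = 14920/46053 - 200/11183 = 157639760/515010699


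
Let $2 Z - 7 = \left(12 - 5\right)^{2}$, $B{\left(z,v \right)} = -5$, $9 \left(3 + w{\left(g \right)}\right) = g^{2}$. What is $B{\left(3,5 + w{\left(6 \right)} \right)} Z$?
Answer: $-140$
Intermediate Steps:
$w{\left(g \right)} = -3 + \frac{g^{2}}{9}$
$Z = 28$ ($Z = \frac{7}{2} + \frac{\left(12 - 5\right)^{2}}{2} = \frac{7}{2} + \frac{7^{2}}{2} = \frac{7}{2} + \frac{1}{2} \cdot 49 = \frac{7}{2} + \frac{49}{2} = 28$)
$B{\left(3,5 + w{\left(6 \right)} \right)} Z = \left(-5\right) 28 = -140$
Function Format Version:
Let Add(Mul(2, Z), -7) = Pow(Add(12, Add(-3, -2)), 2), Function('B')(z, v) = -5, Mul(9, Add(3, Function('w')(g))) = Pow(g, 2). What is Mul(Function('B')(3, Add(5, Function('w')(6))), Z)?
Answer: -140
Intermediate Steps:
Function('w')(g) = Add(-3, Mul(Rational(1, 9), Pow(g, 2)))
Z = 28 (Z = Add(Rational(7, 2), Mul(Rational(1, 2), Pow(Add(12, Add(-3, -2)), 2))) = Add(Rational(7, 2), Mul(Rational(1, 2), Pow(Add(12, -5), 2))) = Add(Rational(7, 2), Mul(Rational(1, 2), Pow(7, 2))) = Add(Rational(7, 2), Mul(Rational(1, 2), 49)) = Add(Rational(7, 2), Rational(49, 2)) = 28)
Mul(Function('B')(3, Add(5, Function('w')(6))), Z) = Mul(-5, 28) = -140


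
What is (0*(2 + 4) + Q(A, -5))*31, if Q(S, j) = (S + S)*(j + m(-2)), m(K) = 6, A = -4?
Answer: -248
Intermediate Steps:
Q(S, j) = 2*S*(6 + j) (Q(S, j) = (S + S)*(j + 6) = (2*S)*(6 + j) = 2*S*(6 + j))
(0*(2 + 4) + Q(A, -5))*31 = (0*(2 + 4) + 2*(-4)*(6 - 5))*31 = (0*6 + 2*(-4)*1)*31 = (0 - 8)*31 = -8*31 = -248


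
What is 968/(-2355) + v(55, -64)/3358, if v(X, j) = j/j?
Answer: -3248189/7908090 ≈ -0.41074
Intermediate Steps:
v(X, j) = 1
968/(-2355) + v(55, -64)/3358 = 968/(-2355) + 1/3358 = 968*(-1/2355) + 1*(1/3358) = -968/2355 + 1/3358 = -3248189/7908090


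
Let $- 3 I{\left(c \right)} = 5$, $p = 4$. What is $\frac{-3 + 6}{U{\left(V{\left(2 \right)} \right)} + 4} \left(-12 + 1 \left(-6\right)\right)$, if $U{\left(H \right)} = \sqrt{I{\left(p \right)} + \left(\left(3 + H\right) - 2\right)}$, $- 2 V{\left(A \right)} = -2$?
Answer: $- \frac{648}{47} + \frac{54 \sqrt{3}}{47} \approx -11.797$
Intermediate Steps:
$V{\left(A \right)} = 1$ ($V{\left(A \right)} = \left(- \frac{1}{2}\right) \left(-2\right) = 1$)
$I{\left(c \right)} = - \frac{5}{3}$ ($I{\left(c \right)} = \left(- \frac{1}{3}\right) 5 = - \frac{5}{3}$)
$U{\left(H \right)} = \sqrt{- \frac{2}{3} + H}$ ($U{\left(H \right)} = \sqrt{- \frac{5}{3} + \left(\left(3 + H\right) - 2\right)} = \sqrt{- \frac{5}{3} + \left(1 + H\right)} = \sqrt{- \frac{2}{3} + H}$)
$\frac{-3 + 6}{U{\left(V{\left(2 \right)} \right)} + 4} \left(-12 + 1 \left(-6\right)\right) = \frac{-3 + 6}{\frac{\sqrt{-6 + 9 \cdot 1}}{3} + 4} \left(-12 + 1 \left(-6\right)\right) = \frac{3}{\frac{\sqrt{-6 + 9}}{3} + 4} \left(-12 - 6\right) = \frac{3}{\frac{\sqrt{3}}{3} + 4} \left(-18\right) = \frac{3}{4 + \frac{\sqrt{3}}{3}} \left(-18\right) = - \frac{54}{4 + \frac{\sqrt{3}}{3}}$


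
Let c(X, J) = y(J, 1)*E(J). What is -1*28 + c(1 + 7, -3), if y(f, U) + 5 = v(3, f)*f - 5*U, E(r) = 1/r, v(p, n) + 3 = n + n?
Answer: -101/3 ≈ -33.667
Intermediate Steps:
v(p, n) = -3 + 2*n (v(p, n) = -3 + (n + n) = -3 + 2*n)
E(r) = 1/r
y(f, U) = -5 - 5*U + f*(-3 + 2*f) (y(f, U) = -5 + ((-3 + 2*f)*f - 5*U) = -5 + (f*(-3 + 2*f) - 5*U) = -5 + (-5*U + f*(-3 + 2*f)) = -5 - 5*U + f*(-3 + 2*f))
c(X, J) = (-10 + J*(-3 + 2*J))/J (c(X, J) = (-5 - 5*1 + J*(-3 + 2*J))/J = (-5 - 5 + J*(-3 + 2*J))/J = (-10 + J*(-3 + 2*J))/J)
-1*28 + c(1 + 7, -3) = -1*28 + (-3 - 10/(-3) + 2*(-3)) = -28 + (-3 - 10*(-1/3) - 6) = -28 + (-3 + 10/3 - 6) = -28 - 17/3 = -101/3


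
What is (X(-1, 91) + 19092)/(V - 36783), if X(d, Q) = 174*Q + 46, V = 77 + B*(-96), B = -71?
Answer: -2498/2135 ≈ -1.1700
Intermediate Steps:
V = 6893 (V = 77 - 71*(-96) = 77 + 6816 = 6893)
X(d, Q) = 46 + 174*Q
(X(-1, 91) + 19092)/(V - 36783) = ((46 + 174*91) + 19092)/(6893 - 36783) = ((46 + 15834) + 19092)/(-29890) = (15880 + 19092)*(-1/29890) = 34972*(-1/29890) = -2498/2135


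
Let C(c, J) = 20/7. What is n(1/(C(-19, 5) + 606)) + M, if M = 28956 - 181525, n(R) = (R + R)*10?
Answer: -325124469/2131 ≈ -1.5257e+5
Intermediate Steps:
C(c, J) = 20/7 (C(c, J) = 20*(⅐) = 20/7)
n(R) = 20*R (n(R) = (2*R)*10 = 20*R)
M = -152569
n(1/(C(-19, 5) + 606)) + M = 20/(20/7 + 606) - 152569 = 20/(4262/7) - 152569 = 20*(7/4262) - 152569 = 70/2131 - 152569 = -325124469/2131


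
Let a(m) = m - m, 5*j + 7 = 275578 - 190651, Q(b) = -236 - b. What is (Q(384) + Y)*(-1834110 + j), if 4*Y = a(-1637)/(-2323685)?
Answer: 1126618120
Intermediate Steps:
j = 16984 (j = -7/5 + (275578 - 190651)/5 = -7/5 + (⅕)*84927 = -7/5 + 84927/5 = 16984)
a(m) = 0
Y = 0 (Y = (0/(-2323685))/4 = (0*(-1/2323685))/4 = (¼)*0 = 0)
(Q(384) + Y)*(-1834110 + j) = ((-236 - 1*384) + 0)*(-1834110 + 16984) = ((-236 - 384) + 0)*(-1817126) = (-620 + 0)*(-1817126) = -620*(-1817126) = 1126618120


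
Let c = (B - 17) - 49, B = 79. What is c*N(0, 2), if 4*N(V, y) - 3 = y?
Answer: 65/4 ≈ 16.250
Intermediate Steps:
N(V, y) = ¾ + y/4
c = 13 (c = (79 - 17) - 49 = 62 - 49 = 13)
c*N(0, 2) = 13*(¾ + (¼)*2) = 13*(¾ + ½) = 13*(5/4) = 65/4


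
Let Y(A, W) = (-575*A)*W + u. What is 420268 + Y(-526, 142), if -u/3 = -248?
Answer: 43368912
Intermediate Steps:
u = 744 (u = -3*(-248) = 744)
Y(A, W) = 744 - 575*A*W (Y(A, W) = (-575*A)*W + 744 = -575*A*W + 744 = 744 - 575*A*W)
420268 + Y(-526, 142) = 420268 + (744 - 575*(-526)*142) = 420268 + (744 + 42947900) = 420268 + 42948644 = 43368912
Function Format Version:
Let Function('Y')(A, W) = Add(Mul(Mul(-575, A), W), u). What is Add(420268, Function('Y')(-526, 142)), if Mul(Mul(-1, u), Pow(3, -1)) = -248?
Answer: 43368912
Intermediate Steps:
u = 744 (u = Mul(-3, -248) = 744)
Function('Y')(A, W) = Add(744, Mul(-575, A, W)) (Function('Y')(A, W) = Add(Mul(Mul(-575, A), W), 744) = Add(Mul(-575, A, W), 744) = Add(744, Mul(-575, A, W)))
Add(420268, Function('Y')(-526, 142)) = Add(420268, Add(744, Mul(-575, -526, 142))) = Add(420268, Add(744, 42947900)) = Add(420268, 42948644) = 43368912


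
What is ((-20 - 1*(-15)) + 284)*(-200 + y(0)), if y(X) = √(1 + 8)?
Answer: -54963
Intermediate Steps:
y(X) = 3 (y(X) = √9 = 3)
((-20 - 1*(-15)) + 284)*(-200 + y(0)) = ((-20 - 1*(-15)) + 284)*(-200 + 3) = ((-20 + 15) + 284)*(-197) = (-5 + 284)*(-197) = 279*(-197) = -54963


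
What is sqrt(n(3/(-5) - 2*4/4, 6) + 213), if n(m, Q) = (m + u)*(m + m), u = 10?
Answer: sqrt(4363)/5 ≈ 13.211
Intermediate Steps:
n(m, Q) = 2*m*(10 + m) (n(m, Q) = (m + 10)*(m + m) = (10 + m)*(2*m) = 2*m*(10 + m))
sqrt(n(3/(-5) - 2*4/4, 6) + 213) = sqrt(2*(3/(-5) - 2*4/4)*(10 + (3/(-5) - 2*4/4)) + 213) = sqrt(2*(3*(-1/5) - 8*1/4)*(10 + (3*(-1/5) - 8*1/4)) + 213) = sqrt(2*(-3/5 - 2)*(10 + (-3/5 - 2)) + 213) = sqrt(2*(-13/5)*(10 - 13/5) + 213) = sqrt(2*(-13/5)*(37/5) + 213) = sqrt(-962/25 + 213) = sqrt(4363/25) = sqrt(4363)/5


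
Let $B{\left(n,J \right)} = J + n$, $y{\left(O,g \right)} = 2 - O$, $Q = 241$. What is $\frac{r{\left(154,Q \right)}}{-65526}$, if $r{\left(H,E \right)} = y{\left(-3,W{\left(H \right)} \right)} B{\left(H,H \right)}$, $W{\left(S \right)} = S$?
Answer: $- \frac{770}{32763} \approx -0.023502$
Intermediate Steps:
$r{\left(H,E \right)} = 10 H$ ($r{\left(H,E \right)} = \left(2 - -3\right) \left(H + H\right) = \left(2 + 3\right) 2 H = 5 \cdot 2 H = 10 H$)
$\frac{r{\left(154,Q \right)}}{-65526} = \frac{10 \cdot 154}{-65526} = 1540 \left(- \frac{1}{65526}\right) = - \frac{770}{32763}$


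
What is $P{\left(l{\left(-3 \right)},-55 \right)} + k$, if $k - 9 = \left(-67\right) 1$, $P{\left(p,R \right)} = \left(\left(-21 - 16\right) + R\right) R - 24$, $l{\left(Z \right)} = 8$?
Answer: $4978$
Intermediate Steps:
$P{\left(p,R \right)} = -24 + R \left(-37 + R\right)$ ($P{\left(p,R \right)} = \left(-37 + R\right) R - 24 = R \left(-37 + R\right) - 24 = -24 + R \left(-37 + R\right)$)
$k = -58$ ($k = 9 - 67 = -58$)
$P{\left(l{\left(-3 \right)},-55 \right)} + k = \left(-24 + \left(-55\right)^{2} - -2035\right) - 58 = \left(-24 + 3025 + 2035\right) - 58 = 5036 - 58 = 4978$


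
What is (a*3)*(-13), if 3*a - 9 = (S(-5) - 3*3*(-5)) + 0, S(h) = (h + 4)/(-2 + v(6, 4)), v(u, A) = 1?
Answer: -715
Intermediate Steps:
S(h) = -4 - h (S(h) = (h + 4)/(-2 + 1) = (4 + h)/(-1) = (4 + h)*(-1) = -4 - h)
a = 55/3 (a = 3 + (((-4 - 1*(-5)) - 3*3*(-5)) + 0)/3 = 3 + (((-4 + 5) - 9*(-5)) + 0)/3 = 3 + ((1 + 45) + 0)/3 = 3 + (46 + 0)/3 = 3 + (1/3)*46 = 3 + 46/3 = 55/3 ≈ 18.333)
(a*3)*(-13) = ((55/3)*3)*(-13) = 55*(-13) = -715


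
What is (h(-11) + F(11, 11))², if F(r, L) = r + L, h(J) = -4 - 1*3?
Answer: 225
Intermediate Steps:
h(J) = -7 (h(J) = -4 - 3 = -7)
F(r, L) = L + r
(h(-11) + F(11, 11))² = (-7 + (11 + 11))² = (-7 + 22)² = 15² = 225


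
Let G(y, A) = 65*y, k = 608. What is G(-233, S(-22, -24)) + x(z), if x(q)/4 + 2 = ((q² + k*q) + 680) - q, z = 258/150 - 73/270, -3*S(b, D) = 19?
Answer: -4057292126/455625 ≈ -8904.9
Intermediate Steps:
S(b, D) = -19/3 (S(b, D) = -⅓*19 = -19/3)
z = 1957/1350 (z = 258*(1/150) - 73*1/270 = 43/25 - 73/270 = 1957/1350 ≈ 1.4496)
x(q) = 2712 + 4*q² + 2428*q (x(q) = -8 + 4*(((q² + 608*q) + 680) - q) = -8 + 4*((680 + q² + 608*q) - q) = -8 + 4*(680 + q² + 607*q) = -8 + (2720 + 4*q² + 2428*q) = 2712 + 4*q² + 2428*q)
G(-233, S(-22, -24)) + x(z) = 65*(-233) + (2712 + 4*(1957/1350)² + 2428*(1957/1350)) = -15145 + (2712 + 4*(3829849/1822500) + 2375798/675) = -15145 + (2712 + 3829849/455625 + 2375798/675) = -15145 + 2843148499/455625 = -4057292126/455625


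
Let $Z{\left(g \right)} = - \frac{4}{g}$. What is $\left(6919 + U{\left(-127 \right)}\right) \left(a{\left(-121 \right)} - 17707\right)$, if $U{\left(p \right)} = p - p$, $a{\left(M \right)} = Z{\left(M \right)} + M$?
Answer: $- \frac{1356868736}{11} \approx -1.2335 \cdot 10^{8}$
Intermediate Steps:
$a{\left(M \right)} = M - \frac{4}{M}$ ($a{\left(M \right)} = - \frac{4}{M} + M = M - \frac{4}{M}$)
$U{\left(p \right)} = 0$
$\left(6919 + U{\left(-127 \right)}\right) \left(a{\left(-121 \right)} - 17707\right) = \left(6919 + 0\right) \left(\left(-121 - \frac{4}{-121}\right) - 17707\right) = 6919 \left(\left(-121 - - \frac{4}{121}\right) - 17707\right) = 6919 \left(\left(-121 + \frac{4}{121}\right) - 17707\right) = 6919 \left(- \frac{14637}{121} - 17707\right) = 6919 \left(- \frac{2157184}{121}\right) = - \frac{1356868736}{11}$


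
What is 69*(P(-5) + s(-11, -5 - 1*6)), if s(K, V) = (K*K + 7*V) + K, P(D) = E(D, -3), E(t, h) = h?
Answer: 2070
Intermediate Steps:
P(D) = -3
s(K, V) = K + K**2 + 7*V (s(K, V) = (K**2 + 7*V) + K = K + K**2 + 7*V)
69*(P(-5) + s(-11, -5 - 1*6)) = 69*(-3 + (-11 + (-11)**2 + 7*(-5 - 1*6))) = 69*(-3 + (-11 + 121 + 7*(-5 - 6))) = 69*(-3 + (-11 + 121 + 7*(-11))) = 69*(-3 + (-11 + 121 - 77)) = 69*(-3 + 33) = 69*30 = 2070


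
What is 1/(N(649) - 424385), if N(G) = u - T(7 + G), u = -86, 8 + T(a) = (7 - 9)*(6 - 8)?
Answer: -1/424467 ≈ -2.3559e-6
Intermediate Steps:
T(a) = -4 (T(a) = -8 + (7 - 9)*(6 - 8) = -8 - 2*(-2) = -8 + 4 = -4)
N(G) = -82 (N(G) = -86 - 1*(-4) = -86 + 4 = -82)
1/(N(649) - 424385) = 1/(-82 - 424385) = 1/(-424467) = -1/424467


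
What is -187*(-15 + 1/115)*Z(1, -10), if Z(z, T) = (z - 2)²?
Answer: 322388/115 ≈ 2803.4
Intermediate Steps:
Z(z, T) = (-2 + z)²
-187*(-15 + 1/115)*Z(1, -10) = -187*(-15 + 1/115)*(-2 + 1)² = -187*(-15 + 1/115)*(-1)² = -(-322388)/115 = -187*(-1724/115) = 322388/115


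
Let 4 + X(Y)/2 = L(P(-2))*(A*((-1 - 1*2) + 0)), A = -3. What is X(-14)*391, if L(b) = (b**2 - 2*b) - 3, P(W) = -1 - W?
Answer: -31280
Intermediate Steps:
L(b) = -3 + b**2 - 2*b
X(Y) = -80 (X(Y) = -8 + 2*((-3 + (-1 - 1*(-2))**2 - 2*(-1 - 1*(-2)))*(-3*((-1 - 1*2) + 0))) = -8 + 2*((-3 + (-1 + 2)**2 - 2*(-1 + 2))*(-3*((-1 - 2) + 0))) = -8 + 2*((-3 + 1**2 - 2*1)*(-3*(-3 + 0))) = -8 + 2*((-3 + 1 - 2)*(-3*(-3))) = -8 + 2*(-4*9) = -8 + 2*(-36) = -8 - 72 = -80)
X(-14)*391 = -80*391 = -31280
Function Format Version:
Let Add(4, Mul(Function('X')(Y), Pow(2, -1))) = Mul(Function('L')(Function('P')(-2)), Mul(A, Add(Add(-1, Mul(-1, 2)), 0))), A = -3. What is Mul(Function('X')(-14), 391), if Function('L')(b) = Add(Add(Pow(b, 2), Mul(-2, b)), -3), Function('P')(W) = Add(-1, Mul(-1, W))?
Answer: -31280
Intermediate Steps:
Function('L')(b) = Add(-3, Pow(b, 2), Mul(-2, b))
Function('X')(Y) = -80 (Function('X')(Y) = Add(-8, Mul(2, Mul(Add(-3, Pow(Add(-1, Mul(-1, -2)), 2), Mul(-2, Add(-1, Mul(-1, -2)))), Mul(-3, Add(Add(-1, Mul(-1, 2)), 0))))) = Add(-8, Mul(2, Mul(Add(-3, Pow(Add(-1, 2), 2), Mul(-2, Add(-1, 2))), Mul(-3, Add(Add(-1, -2), 0))))) = Add(-8, Mul(2, Mul(Add(-3, Pow(1, 2), Mul(-2, 1)), Mul(-3, Add(-3, 0))))) = Add(-8, Mul(2, Mul(Add(-3, 1, -2), Mul(-3, -3)))) = Add(-8, Mul(2, Mul(-4, 9))) = Add(-8, Mul(2, -36)) = Add(-8, -72) = -80)
Mul(Function('X')(-14), 391) = Mul(-80, 391) = -31280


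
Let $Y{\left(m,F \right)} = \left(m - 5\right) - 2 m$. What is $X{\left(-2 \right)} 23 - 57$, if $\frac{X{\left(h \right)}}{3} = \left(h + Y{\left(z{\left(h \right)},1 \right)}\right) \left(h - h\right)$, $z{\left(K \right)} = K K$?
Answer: $-57$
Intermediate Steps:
$z{\left(K \right)} = K^{2}$
$Y{\left(m,F \right)} = -5 - m$ ($Y{\left(m,F \right)} = \left(-5 + m\right) - 2 m = -5 - m$)
$X{\left(h \right)} = 0$ ($X{\left(h \right)} = 3 \left(h - \left(5 + h^{2}\right)\right) \left(h - h\right) = 3 \left(-5 + h - h^{2}\right) 0 = 3 \cdot 0 = 0$)
$X{\left(-2 \right)} 23 - 57 = 0 \cdot 23 - 57 = 0 - 57 = -57$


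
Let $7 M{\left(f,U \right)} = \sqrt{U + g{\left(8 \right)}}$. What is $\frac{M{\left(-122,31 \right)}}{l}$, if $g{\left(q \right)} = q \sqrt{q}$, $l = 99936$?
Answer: $\frac{\sqrt{31 + 16 \sqrt{2}}}{699552} \approx 1.0468 \cdot 10^{-5}$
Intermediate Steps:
$g{\left(q \right)} = q^{\frac{3}{2}}$
$M{\left(f,U \right)} = \frac{\sqrt{U + 16 \sqrt{2}}}{7}$ ($M{\left(f,U \right)} = \frac{\sqrt{U + 8^{\frac{3}{2}}}}{7} = \frac{\sqrt{U + 16 \sqrt{2}}}{7}$)
$\frac{M{\left(-122,31 \right)}}{l} = \frac{\frac{1}{7} \sqrt{31 + 16 \sqrt{2}}}{99936} = \frac{\sqrt{31 + 16 \sqrt{2}}}{7} \cdot \frac{1}{99936} = \frac{\sqrt{31 + 16 \sqrt{2}}}{699552}$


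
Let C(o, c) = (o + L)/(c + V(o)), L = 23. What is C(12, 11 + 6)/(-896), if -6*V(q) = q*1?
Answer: -1/384 ≈ -0.0026042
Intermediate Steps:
V(q) = -q/6
C(o, c) = (23 + o)/(c - o/6) (C(o, c) = (o + 23)/(c - o/6) = (23 + o)/(c - o/6))
C(12, 11 + 6)/(-896) = (6*(23 + 12)/(-1*12 + 6*(11 + 6)))/(-896) = (6*35/(-12 + 6*17))*(-1/896) = (6*35/(-12 + 102))*(-1/896) = (6*35/90)*(-1/896) = (6*(1/90)*35)*(-1/896) = (7/3)*(-1/896) = -1/384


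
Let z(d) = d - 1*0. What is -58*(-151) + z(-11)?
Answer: 8747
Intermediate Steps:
z(d) = d (z(d) = d + 0 = d)
-58*(-151) + z(-11) = -58*(-151) - 11 = 8758 - 11 = 8747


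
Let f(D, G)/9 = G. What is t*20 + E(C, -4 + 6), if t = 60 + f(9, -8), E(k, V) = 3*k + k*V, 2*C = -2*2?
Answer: -250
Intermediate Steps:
f(D, G) = 9*G
C = -2 (C = (-2*2)/2 = (½)*(-4) = -2)
E(k, V) = 3*k + V*k
t = -12 (t = 60 + 9*(-8) = 60 - 72 = -12)
t*20 + E(C, -4 + 6) = -12*20 - 2*(3 + (-4 + 6)) = -240 - 2*(3 + 2) = -240 - 2*5 = -240 - 10 = -250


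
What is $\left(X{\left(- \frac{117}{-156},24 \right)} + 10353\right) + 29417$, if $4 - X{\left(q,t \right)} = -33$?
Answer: $39807$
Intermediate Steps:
$X{\left(q,t \right)} = 37$ ($X{\left(q,t \right)} = 4 - -33 = 4 + 33 = 37$)
$\left(X{\left(- \frac{117}{-156},24 \right)} + 10353\right) + 29417 = \left(37 + 10353\right) + 29417 = 10390 + 29417 = 39807$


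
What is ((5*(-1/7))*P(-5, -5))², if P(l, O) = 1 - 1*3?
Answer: 100/49 ≈ 2.0408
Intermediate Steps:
P(l, O) = -2 (P(l, O) = 1 - 3 = -2)
((5*(-1/7))*P(-5, -5))² = ((5*(-1/7))*(-2))² = ((5*(-1*⅐))*(-2))² = ((5*(-⅐))*(-2))² = (-5/7*(-2))² = (10/7)² = 100/49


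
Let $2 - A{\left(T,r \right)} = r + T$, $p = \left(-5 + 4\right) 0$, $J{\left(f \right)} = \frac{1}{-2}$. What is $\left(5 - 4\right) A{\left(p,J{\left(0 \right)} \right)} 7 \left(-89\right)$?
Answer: $- \frac{3115}{2} \approx -1557.5$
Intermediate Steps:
$J{\left(f \right)} = - \frac{1}{2}$
$p = 0$ ($p = \left(-1\right) 0 = 0$)
$A{\left(T,r \right)} = 2 - T - r$ ($A{\left(T,r \right)} = 2 - \left(r + T\right) = 2 - \left(T + r\right) = 2 - T - r$)
$\left(5 - 4\right) A{\left(p,J{\left(0 \right)} \right)} 7 \left(-89\right) = \left(5 - 4\right) \left(2 - 0 - - \frac{1}{2}\right) 7 \left(-89\right) = 1 \left(2 + 0 + \frac{1}{2}\right) 7 \left(-89\right) = 1 \cdot \frac{5}{2} \cdot 7 \left(-89\right) = \frac{5}{2} \cdot 7 \left(-89\right) = \frac{35}{2} \left(-89\right) = - \frac{3115}{2}$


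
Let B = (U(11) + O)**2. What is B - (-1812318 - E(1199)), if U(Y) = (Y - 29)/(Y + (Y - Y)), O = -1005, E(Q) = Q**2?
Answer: 515851528/121 ≈ 4.2632e+6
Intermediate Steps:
U(Y) = (-29 + Y)/Y (U(Y) = (-29 + Y)/(Y + 0) = (-29 + Y)/Y)
B = 122611329/121 (B = ((-29 + 11)/11 - 1005)**2 = ((1/11)*(-18) - 1005)**2 = (-18/11 - 1005)**2 = (-11073/11)**2 = 122611329/121 ≈ 1.0133e+6)
B - (-1812318 - E(1199)) = 122611329/121 - (-1812318 - 1*1199**2) = 122611329/121 - (-1812318 - 1*1437601) = 122611329/121 - (-1812318 - 1437601) = 122611329/121 - 1*(-3249919) = 122611329/121 + 3249919 = 515851528/121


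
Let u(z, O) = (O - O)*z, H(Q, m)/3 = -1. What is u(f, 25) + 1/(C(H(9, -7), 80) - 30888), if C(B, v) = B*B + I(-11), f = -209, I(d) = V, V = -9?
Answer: -1/30888 ≈ -3.2375e-5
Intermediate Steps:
I(d) = -9
H(Q, m) = -3 (H(Q, m) = 3*(-1) = -3)
u(z, O) = 0 (u(z, O) = 0*z = 0)
C(B, v) = -9 + B² (C(B, v) = B*B - 9 = B² - 9 = -9 + B²)
u(f, 25) + 1/(C(H(9, -7), 80) - 30888) = 0 + 1/((-9 + (-3)²) - 30888) = 0 + 1/((-9 + 9) - 30888) = 0 + 1/(0 - 30888) = 0 + 1/(-30888) = 0 - 1/30888 = -1/30888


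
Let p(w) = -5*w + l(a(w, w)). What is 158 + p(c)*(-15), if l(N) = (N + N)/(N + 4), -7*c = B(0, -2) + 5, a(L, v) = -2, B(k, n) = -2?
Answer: 1091/7 ≈ 155.86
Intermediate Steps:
c = -3/7 (c = -(-2 + 5)/7 = -⅐*3 = -3/7 ≈ -0.42857)
l(N) = 2*N/(4 + N) (l(N) = (2*N)/(4 + N) = 2*N/(4 + N))
p(w) = -2 - 5*w (p(w) = -5*w + 2*(-2)/(4 - 2) = -5*w + 2*(-2)/2 = -5*w + 2*(-2)*(½) = -5*w - 2 = -2 - 5*w)
158 + p(c)*(-15) = 158 + (-2 - 5*(-3/7))*(-15) = 158 + (-2 + 15/7)*(-15) = 158 + (⅐)*(-15) = 158 - 15/7 = 1091/7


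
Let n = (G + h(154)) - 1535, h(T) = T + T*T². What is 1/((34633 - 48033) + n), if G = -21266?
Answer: 1/3616217 ≈ 2.7653e-7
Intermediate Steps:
h(T) = T + T³
n = 3629617 (n = (-21266 + (154 + 154³)) - 1535 = (-21266 + (154 + 3652264)) - 1535 = (-21266 + 3652418) - 1535 = 3631152 - 1535 = 3629617)
1/((34633 - 48033) + n) = 1/((34633 - 48033) + 3629617) = 1/(-13400 + 3629617) = 1/3616217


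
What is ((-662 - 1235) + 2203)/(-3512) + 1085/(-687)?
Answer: -2010371/1206372 ≈ -1.6665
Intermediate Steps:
((-662 - 1235) + 2203)/(-3512) + 1085/(-687) = (-1897 + 2203)*(-1/3512) + 1085*(-1/687) = 306*(-1/3512) - 1085/687 = -153/1756 - 1085/687 = -2010371/1206372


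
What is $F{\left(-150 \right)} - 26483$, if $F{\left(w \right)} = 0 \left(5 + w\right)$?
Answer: $-26483$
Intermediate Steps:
$F{\left(w \right)} = 0$
$F{\left(-150 \right)} - 26483 = 0 - 26483 = -26483$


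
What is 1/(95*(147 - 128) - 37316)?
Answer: -1/35511 ≈ -2.8160e-5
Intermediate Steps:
1/(95*(147 - 128) - 37316) = 1/(95*19 - 37316) = 1/(1805 - 37316) = 1/(-35511) = -1/35511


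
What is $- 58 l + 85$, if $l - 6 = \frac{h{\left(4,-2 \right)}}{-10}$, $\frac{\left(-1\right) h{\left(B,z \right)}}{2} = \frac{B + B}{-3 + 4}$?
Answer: $- \frac{1779}{5} \approx -355.8$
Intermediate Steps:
$h{\left(B,z \right)} = - 4 B$ ($h{\left(B,z \right)} = - 2 \frac{B + B}{-3 + 4} = - 2 \frac{2 B}{1} = - 2 \cdot 2 B 1 = - 2 \cdot 2 B = - 4 B$)
$l = \frac{38}{5}$ ($l = 6 + \frac{\left(-4\right) 4}{-10} = 6 - - \frac{8}{5} = 6 + \frac{8}{5} = \frac{38}{5} \approx 7.6$)
$- 58 l + 85 = \left(-58\right) \frac{38}{5} + 85 = - \frac{2204}{5} + 85 = - \frac{1779}{5}$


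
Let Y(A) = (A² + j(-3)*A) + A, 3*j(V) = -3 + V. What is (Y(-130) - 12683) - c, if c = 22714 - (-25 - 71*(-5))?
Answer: -18037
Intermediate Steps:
j(V) = -1 + V/3 (j(V) = (-3 + V)/3 = -1 + V/3)
Y(A) = A² - A (Y(A) = (A² + (-1 + (⅓)*(-3))*A) + A = (A² + (-1 - 1)*A) + A = (A² - 2*A) + A = A² - A)
c = 22384 (c = 22714 - (-25 + 355) = 22714 - 1*330 = 22714 - 330 = 22384)
(Y(-130) - 12683) - c = (-130*(-1 - 130) - 12683) - 1*22384 = (-130*(-131) - 12683) - 22384 = (17030 - 12683) - 22384 = 4347 - 22384 = -18037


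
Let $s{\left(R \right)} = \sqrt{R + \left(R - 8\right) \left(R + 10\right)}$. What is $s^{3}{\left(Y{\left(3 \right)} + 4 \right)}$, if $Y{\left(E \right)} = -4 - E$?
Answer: $- 320 i \sqrt{5} \approx - 715.54 i$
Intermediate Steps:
$s{\left(R \right)} = \sqrt{R + \left(-8 + R\right) \left(10 + R\right)}$
$s^{3}{\left(Y{\left(3 \right)} + 4 \right)} = \left(\sqrt{-80 + \left(\left(-4 - 3\right) + 4\right)^{2} + 3 \left(\left(-4 - 3\right) + 4\right)}\right)^{3} = \left(\sqrt{-80 + \left(-7 + 4\right)^{2} + 3 \left(-7 + 4\right)}\right)^{3} = \left(\sqrt{-80 + \left(-3\right)^{2} + 3 \left(-3\right)}\right)^{3} = \left(\sqrt{-80 + 9 - 9}\right)^{3} = \left(\sqrt{-80}\right)^{3} = \left(4 i \sqrt{5}\right)^{3} = - 320 i \sqrt{5}$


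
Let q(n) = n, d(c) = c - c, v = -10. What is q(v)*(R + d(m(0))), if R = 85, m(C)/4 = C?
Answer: -850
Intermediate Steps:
m(C) = 4*C
d(c) = 0
q(v)*(R + d(m(0))) = -10*(85 + 0) = -10*85 = -850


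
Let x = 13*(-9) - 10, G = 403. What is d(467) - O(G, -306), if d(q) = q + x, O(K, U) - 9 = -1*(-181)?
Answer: 150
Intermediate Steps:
O(K, U) = 190 (O(K, U) = 9 - 1*(-181) = 9 + 181 = 190)
x = -127 (x = -117 - 10 = -127)
d(q) = -127 + q (d(q) = q - 127 = -127 + q)
d(467) - O(G, -306) = (-127 + 467) - 1*190 = 340 - 190 = 150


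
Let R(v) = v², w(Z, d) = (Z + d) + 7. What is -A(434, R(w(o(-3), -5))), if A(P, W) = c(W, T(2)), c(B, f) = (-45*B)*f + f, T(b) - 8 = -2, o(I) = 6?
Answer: 17274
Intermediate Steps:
T(b) = 6 (T(b) = 8 - 2 = 6)
w(Z, d) = 7 + Z + d
c(B, f) = f - 45*B*f (c(B, f) = -45*B*f + f = f - 45*B*f)
A(P, W) = 6 - 270*W (A(P, W) = 6*(1 - 45*W) = 6 - 270*W)
-A(434, R(w(o(-3), -5))) = -(6 - 270*(7 + 6 - 5)²) = -(6 - 270*8²) = -(6 - 270*64) = -(6 - 17280) = -1*(-17274) = 17274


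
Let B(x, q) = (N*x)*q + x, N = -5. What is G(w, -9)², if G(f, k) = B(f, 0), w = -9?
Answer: 81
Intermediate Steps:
B(x, q) = x - 5*q*x (B(x, q) = (-5*x)*q + x = -5*q*x + x = x - 5*q*x)
G(f, k) = f (G(f, k) = f*(1 - 5*0) = f*(1 + 0) = f*1 = f)
G(w, -9)² = (-9)² = 81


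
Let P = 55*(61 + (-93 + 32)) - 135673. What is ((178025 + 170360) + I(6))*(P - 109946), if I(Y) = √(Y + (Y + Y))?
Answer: -85569975315 - 736857*√2 ≈ -8.5571e+10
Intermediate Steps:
P = -135673 (P = 55*(61 - 61) - 135673 = 55*0 - 135673 = 0 - 135673 = -135673)
I(Y) = √3*√Y (I(Y) = √(Y + 2*Y) = √(3*Y) = √3*√Y)
((178025 + 170360) + I(6))*(P - 109946) = ((178025 + 170360) + √3*√6)*(-135673 - 109946) = (348385 + 3*√2)*(-245619) = -85569975315 - 736857*√2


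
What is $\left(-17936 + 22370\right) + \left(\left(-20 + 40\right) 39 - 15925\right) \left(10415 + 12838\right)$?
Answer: $-352162251$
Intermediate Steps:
$\left(-17936 + 22370\right) + \left(\left(-20 + 40\right) 39 - 15925\right) \left(10415 + 12838\right) = 4434 + \left(20 \cdot 39 - 15925\right) 23253 = 4434 + \left(780 - 15925\right) 23253 = 4434 - 352166685 = -352162251$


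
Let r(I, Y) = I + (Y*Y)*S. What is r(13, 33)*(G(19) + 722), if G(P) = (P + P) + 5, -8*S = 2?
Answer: -793305/4 ≈ -1.9833e+5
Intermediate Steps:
S = -¼ (S = -⅛*2 = -¼ ≈ -0.25000)
G(P) = 5 + 2*P (G(P) = 2*P + 5 = 5 + 2*P)
r(I, Y) = I - Y²/4 (r(I, Y) = I + (Y*Y)*(-¼) = I + Y²*(-¼) = I - Y²/4)
r(13, 33)*(G(19) + 722) = (13 - ¼*33²)*((5 + 2*19) + 722) = (13 - ¼*1089)*((5 + 38) + 722) = (13 - 1089/4)*(43 + 722) = -1037/4*765 = -793305/4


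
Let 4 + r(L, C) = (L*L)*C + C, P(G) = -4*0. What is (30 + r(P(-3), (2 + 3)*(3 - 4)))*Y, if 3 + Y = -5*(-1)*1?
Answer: 42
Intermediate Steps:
P(G) = 0
r(L, C) = -4 + C + C*L² (r(L, C) = -4 + ((L*L)*C + C) = -4 + (L²*C + C) = -4 + (C*L² + C) = -4 + (C + C*L²) = -4 + C + C*L²)
Y = 2 (Y = -3 - 5*(-1)*1 = -3 + 5*1 = -3 + 5 = 2)
(30 + r(P(-3), (2 + 3)*(3 - 4)))*Y = (30 + (-4 + (2 + 3)*(3 - 4) + ((2 + 3)*(3 - 4))*0²))*2 = (30 + (-4 + 5*(-1) + (5*(-1))*0))*2 = (30 + (-4 - 5 - 5*0))*2 = (30 + (-4 - 5 + 0))*2 = (30 - 9)*2 = 21*2 = 42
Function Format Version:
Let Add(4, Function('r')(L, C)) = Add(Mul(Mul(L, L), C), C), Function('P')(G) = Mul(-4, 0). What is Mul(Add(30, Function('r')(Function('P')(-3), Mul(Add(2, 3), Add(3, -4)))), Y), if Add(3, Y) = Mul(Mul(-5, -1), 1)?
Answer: 42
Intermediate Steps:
Function('P')(G) = 0
Function('r')(L, C) = Add(-4, C, Mul(C, Pow(L, 2))) (Function('r')(L, C) = Add(-4, Add(Mul(Mul(L, L), C), C)) = Add(-4, Add(Mul(Pow(L, 2), C), C)) = Add(-4, Add(Mul(C, Pow(L, 2)), C)) = Add(-4, Add(C, Mul(C, Pow(L, 2)))) = Add(-4, C, Mul(C, Pow(L, 2))))
Y = 2 (Y = Add(-3, Mul(Mul(-5, -1), 1)) = Add(-3, Mul(5, 1)) = Add(-3, 5) = 2)
Mul(Add(30, Function('r')(Function('P')(-3), Mul(Add(2, 3), Add(3, -4)))), Y) = Mul(Add(30, Add(-4, Mul(Add(2, 3), Add(3, -4)), Mul(Mul(Add(2, 3), Add(3, -4)), Pow(0, 2)))), 2) = Mul(Add(30, Add(-4, Mul(5, -1), Mul(Mul(5, -1), 0))), 2) = Mul(Add(30, Add(-4, -5, Mul(-5, 0))), 2) = Mul(Add(30, Add(-4, -5, 0)), 2) = Mul(Add(30, -9), 2) = Mul(21, 2) = 42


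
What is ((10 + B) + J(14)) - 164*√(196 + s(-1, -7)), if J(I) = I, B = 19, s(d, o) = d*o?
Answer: 43 - 164*√203 ≈ -2293.6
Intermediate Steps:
((10 + B) + J(14)) - 164*√(196 + s(-1, -7)) = ((10 + 19) + 14) - 164*√(196 - 1*(-7)) = (29 + 14) - 164*√(196 + 7) = 43 - 164*√203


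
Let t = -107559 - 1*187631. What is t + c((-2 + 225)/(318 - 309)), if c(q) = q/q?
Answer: -295189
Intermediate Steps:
t = -295190 (t = -107559 - 187631 = -295190)
c(q) = 1
t + c((-2 + 225)/(318 - 309)) = -295190 + 1 = -295189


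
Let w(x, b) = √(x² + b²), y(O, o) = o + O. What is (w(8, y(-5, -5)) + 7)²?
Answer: 213 + 28*√41 ≈ 392.29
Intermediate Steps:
y(O, o) = O + o
w(x, b) = √(b² + x²)
(w(8, y(-5, -5)) + 7)² = (√((-5 - 5)² + 8²) + 7)² = (√((-10)² + 64) + 7)² = (√(100 + 64) + 7)² = (√164 + 7)² = (2*√41 + 7)² = (7 + 2*√41)²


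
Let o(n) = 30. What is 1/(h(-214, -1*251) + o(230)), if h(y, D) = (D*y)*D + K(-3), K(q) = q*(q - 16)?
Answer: -1/13482127 ≈ -7.4172e-8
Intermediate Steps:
K(q) = q*(-16 + q)
h(y, D) = 57 + y*D² (h(y, D) = (D*y)*D - 3*(-16 - 3) = y*D² - 3*(-19) = y*D² + 57 = 57 + y*D²)
1/(h(-214, -1*251) + o(230)) = 1/((57 - 214*(-1*251)²) + 30) = 1/((57 - 214*(-251)²) + 30) = 1/((57 - 214*63001) + 30) = 1/((57 - 13482214) + 30) = 1/(-13482157 + 30) = 1/(-13482127) = -1/13482127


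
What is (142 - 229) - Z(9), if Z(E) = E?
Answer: -96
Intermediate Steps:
(142 - 229) - Z(9) = (142 - 229) - 1*9 = -87 - 9 = -96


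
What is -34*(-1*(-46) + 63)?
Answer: -3706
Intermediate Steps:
-34*(-1*(-46) + 63) = -34*(46 + 63) = -34*109 = -3706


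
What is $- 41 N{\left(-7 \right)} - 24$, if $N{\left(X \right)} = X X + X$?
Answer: $-1746$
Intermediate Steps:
$N{\left(X \right)} = X + X^{2}$ ($N{\left(X \right)} = X^{2} + X = X + X^{2}$)
$- 41 N{\left(-7 \right)} - 24 = - 41 \left(- 7 \left(1 - 7\right)\right) - 24 = - 41 \left(\left(-7\right) \left(-6\right)\right) - 24 = \left(-41\right) 42 - 24 = -1722 - 24 = -1746$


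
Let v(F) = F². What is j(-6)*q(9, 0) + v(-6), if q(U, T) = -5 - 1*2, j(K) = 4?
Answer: 8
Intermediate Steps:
q(U, T) = -7 (q(U, T) = -5 - 2 = -7)
j(-6)*q(9, 0) + v(-6) = 4*(-7) + (-6)² = -28 + 36 = 8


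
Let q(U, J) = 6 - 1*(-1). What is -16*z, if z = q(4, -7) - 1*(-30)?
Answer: -592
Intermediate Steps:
q(U, J) = 7 (q(U, J) = 6 + 1 = 7)
z = 37 (z = 7 - 1*(-30) = 7 + 30 = 37)
-16*z = -16*37 = -592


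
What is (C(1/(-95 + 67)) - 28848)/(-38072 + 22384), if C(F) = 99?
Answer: 777/424 ≈ 1.8325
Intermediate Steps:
(C(1/(-95 + 67)) - 28848)/(-38072 + 22384) = (99 - 28848)/(-38072 + 22384) = -28749/(-15688) = -28749*(-1/15688) = 777/424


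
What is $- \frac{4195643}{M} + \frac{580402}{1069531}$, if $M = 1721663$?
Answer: $- \frac{3488113604907}{1841371950053} \approx -1.8943$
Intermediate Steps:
$- \frac{4195643}{M} + \frac{580402}{1069531} = - \frac{4195643}{1721663} + \frac{580402}{1069531} = - \frac{3488113604907}{1841371950053}$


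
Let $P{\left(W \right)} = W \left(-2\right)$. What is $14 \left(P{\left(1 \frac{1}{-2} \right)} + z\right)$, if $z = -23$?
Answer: $-308$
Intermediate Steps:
$P{\left(W \right)} = - 2 W$
$14 \left(P{\left(1 \frac{1}{-2} \right)} + z\right) = 14 \left(- 2 \cdot 1 \frac{1}{-2} - 23\right) = 14 \left(- 2 \cdot 1 \left(- \frac{1}{2}\right) - 23\right) = 14 \left(\left(-2\right) \left(- \frac{1}{2}\right) - 23\right) = 14 \left(1 - 23\right) = 14 \left(-22\right) = -308$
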